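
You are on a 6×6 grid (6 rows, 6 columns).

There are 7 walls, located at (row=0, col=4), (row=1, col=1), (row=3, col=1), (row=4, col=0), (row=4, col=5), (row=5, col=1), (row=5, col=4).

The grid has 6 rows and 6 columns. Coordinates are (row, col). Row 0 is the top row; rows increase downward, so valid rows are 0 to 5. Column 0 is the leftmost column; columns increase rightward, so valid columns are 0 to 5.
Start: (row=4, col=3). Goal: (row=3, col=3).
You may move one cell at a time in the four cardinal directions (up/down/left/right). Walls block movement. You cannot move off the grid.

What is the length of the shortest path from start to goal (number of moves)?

Answer: Shortest path length: 1

Derivation:
BFS from (row=4, col=3) until reaching (row=3, col=3):
  Distance 0: (row=4, col=3)
  Distance 1: (row=3, col=3), (row=4, col=2), (row=4, col=4), (row=5, col=3)  <- goal reached here
One shortest path (1 moves): (row=4, col=3) -> (row=3, col=3)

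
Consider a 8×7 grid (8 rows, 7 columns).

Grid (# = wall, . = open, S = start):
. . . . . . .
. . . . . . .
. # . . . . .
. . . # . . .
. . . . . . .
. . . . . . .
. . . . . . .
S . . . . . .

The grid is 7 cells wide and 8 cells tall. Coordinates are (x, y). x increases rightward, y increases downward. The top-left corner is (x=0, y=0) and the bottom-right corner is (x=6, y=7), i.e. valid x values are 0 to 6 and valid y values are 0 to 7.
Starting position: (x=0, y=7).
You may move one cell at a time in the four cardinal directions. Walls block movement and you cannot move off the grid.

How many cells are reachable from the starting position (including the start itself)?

BFS flood-fill from (x=0, y=7):
  Distance 0: (x=0, y=7)
  Distance 1: (x=0, y=6), (x=1, y=7)
  Distance 2: (x=0, y=5), (x=1, y=6), (x=2, y=7)
  Distance 3: (x=0, y=4), (x=1, y=5), (x=2, y=6), (x=3, y=7)
  Distance 4: (x=0, y=3), (x=1, y=4), (x=2, y=5), (x=3, y=6), (x=4, y=7)
  Distance 5: (x=0, y=2), (x=1, y=3), (x=2, y=4), (x=3, y=5), (x=4, y=6), (x=5, y=7)
  Distance 6: (x=0, y=1), (x=2, y=3), (x=3, y=4), (x=4, y=5), (x=5, y=6), (x=6, y=7)
  Distance 7: (x=0, y=0), (x=1, y=1), (x=2, y=2), (x=4, y=4), (x=5, y=5), (x=6, y=6)
  Distance 8: (x=1, y=0), (x=2, y=1), (x=3, y=2), (x=4, y=3), (x=5, y=4), (x=6, y=5)
  Distance 9: (x=2, y=0), (x=3, y=1), (x=4, y=2), (x=5, y=3), (x=6, y=4)
  Distance 10: (x=3, y=0), (x=4, y=1), (x=5, y=2), (x=6, y=3)
  Distance 11: (x=4, y=0), (x=5, y=1), (x=6, y=2)
  Distance 12: (x=5, y=0), (x=6, y=1)
  Distance 13: (x=6, y=0)
Total reachable: 54 (grid has 54 open cells total)

Answer: Reachable cells: 54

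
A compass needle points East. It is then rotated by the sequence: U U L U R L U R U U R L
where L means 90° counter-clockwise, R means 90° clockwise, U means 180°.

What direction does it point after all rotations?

Start: East
  U (U-turn (180°)) -> West
  U (U-turn (180°)) -> East
  L (left (90° counter-clockwise)) -> North
  U (U-turn (180°)) -> South
  R (right (90° clockwise)) -> West
  L (left (90° counter-clockwise)) -> South
  U (U-turn (180°)) -> North
  R (right (90° clockwise)) -> East
  U (U-turn (180°)) -> West
  U (U-turn (180°)) -> East
  R (right (90° clockwise)) -> South
  L (left (90° counter-clockwise)) -> East
Final: East

Answer: Final heading: East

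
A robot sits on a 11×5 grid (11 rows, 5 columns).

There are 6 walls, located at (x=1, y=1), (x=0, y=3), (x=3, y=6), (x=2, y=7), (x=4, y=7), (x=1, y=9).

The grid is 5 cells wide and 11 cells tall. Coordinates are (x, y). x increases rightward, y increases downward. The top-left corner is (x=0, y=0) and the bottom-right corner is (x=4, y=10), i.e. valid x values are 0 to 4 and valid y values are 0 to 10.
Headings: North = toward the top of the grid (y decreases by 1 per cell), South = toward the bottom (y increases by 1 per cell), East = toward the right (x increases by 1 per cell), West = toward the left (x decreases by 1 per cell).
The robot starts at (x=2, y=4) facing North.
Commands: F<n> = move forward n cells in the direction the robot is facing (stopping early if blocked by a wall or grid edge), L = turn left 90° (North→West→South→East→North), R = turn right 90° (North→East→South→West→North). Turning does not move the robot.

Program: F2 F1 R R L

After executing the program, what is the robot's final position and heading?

Answer: Final position: (x=2, y=1), facing East

Derivation:
Start: (x=2, y=4), facing North
  F2: move forward 2, now at (x=2, y=2)
  F1: move forward 1, now at (x=2, y=1)
  R: turn right, now facing East
  R: turn right, now facing South
  L: turn left, now facing East
Final: (x=2, y=1), facing East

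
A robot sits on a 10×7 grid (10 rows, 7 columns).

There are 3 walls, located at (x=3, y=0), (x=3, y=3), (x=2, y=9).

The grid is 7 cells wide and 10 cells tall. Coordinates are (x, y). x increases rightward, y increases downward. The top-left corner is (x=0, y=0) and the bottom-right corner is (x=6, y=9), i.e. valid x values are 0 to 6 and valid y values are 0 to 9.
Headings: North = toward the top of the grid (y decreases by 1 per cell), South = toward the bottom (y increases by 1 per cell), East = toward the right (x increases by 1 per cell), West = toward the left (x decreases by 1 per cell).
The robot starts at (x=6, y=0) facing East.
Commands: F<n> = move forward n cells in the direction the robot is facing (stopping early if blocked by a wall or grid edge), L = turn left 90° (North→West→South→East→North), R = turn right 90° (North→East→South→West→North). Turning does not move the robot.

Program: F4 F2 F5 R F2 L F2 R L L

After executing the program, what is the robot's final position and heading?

Start: (x=6, y=0), facing East
  F4: move forward 0/4 (blocked), now at (x=6, y=0)
  F2: move forward 0/2 (blocked), now at (x=6, y=0)
  F5: move forward 0/5 (blocked), now at (x=6, y=0)
  R: turn right, now facing South
  F2: move forward 2, now at (x=6, y=2)
  L: turn left, now facing East
  F2: move forward 0/2 (blocked), now at (x=6, y=2)
  R: turn right, now facing South
  L: turn left, now facing East
  L: turn left, now facing North
Final: (x=6, y=2), facing North

Answer: Final position: (x=6, y=2), facing North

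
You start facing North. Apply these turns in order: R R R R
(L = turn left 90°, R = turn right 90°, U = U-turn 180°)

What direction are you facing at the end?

Start: North
  R (right (90° clockwise)) -> East
  R (right (90° clockwise)) -> South
  R (right (90° clockwise)) -> West
  R (right (90° clockwise)) -> North
Final: North

Answer: Final heading: North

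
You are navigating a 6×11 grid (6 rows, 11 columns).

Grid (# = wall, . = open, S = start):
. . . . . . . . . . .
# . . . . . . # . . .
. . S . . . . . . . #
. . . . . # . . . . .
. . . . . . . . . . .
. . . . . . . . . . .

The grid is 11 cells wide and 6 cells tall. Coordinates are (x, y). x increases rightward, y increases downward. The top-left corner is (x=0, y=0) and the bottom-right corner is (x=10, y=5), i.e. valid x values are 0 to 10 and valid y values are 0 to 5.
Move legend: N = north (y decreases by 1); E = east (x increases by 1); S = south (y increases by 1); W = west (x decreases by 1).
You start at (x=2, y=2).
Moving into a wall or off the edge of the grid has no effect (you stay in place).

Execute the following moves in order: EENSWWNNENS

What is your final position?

Answer: Final position: (x=3, y=1)

Derivation:
Start: (x=2, y=2)
  E (east): (x=2, y=2) -> (x=3, y=2)
  E (east): (x=3, y=2) -> (x=4, y=2)
  N (north): (x=4, y=2) -> (x=4, y=1)
  S (south): (x=4, y=1) -> (x=4, y=2)
  W (west): (x=4, y=2) -> (x=3, y=2)
  W (west): (x=3, y=2) -> (x=2, y=2)
  N (north): (x=2, y=2) -> (x=2, y=1)
  N (north): (x=2, y=1) -> (x=2, y=0)
  E (east): (x=2, y=0) -> (x=3, y=0)
  N (north): blocked, stay at (x=3, y=0)
  S (south): (x=3, y=0) -> (x=3, y=1)
Final: (x=3, y=1)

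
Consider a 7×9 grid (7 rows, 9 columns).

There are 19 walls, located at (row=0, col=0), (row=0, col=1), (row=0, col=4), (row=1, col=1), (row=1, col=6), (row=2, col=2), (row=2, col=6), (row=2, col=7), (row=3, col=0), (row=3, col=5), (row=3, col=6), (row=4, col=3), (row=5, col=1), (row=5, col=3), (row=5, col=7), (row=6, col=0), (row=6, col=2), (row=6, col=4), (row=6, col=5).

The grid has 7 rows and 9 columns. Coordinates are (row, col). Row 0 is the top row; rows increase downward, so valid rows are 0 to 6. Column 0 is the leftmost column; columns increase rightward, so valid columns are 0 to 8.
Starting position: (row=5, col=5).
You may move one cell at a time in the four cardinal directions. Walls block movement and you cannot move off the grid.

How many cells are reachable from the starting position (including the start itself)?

Answer: Reachable cells: 42

Derivation:
BFS flood-fill from (row=5, col=5):
  Distance 0: (row=5, col=5)
  Distance 1: (row=4, col=5), (row=5, col=4), (row=5, col=6)
  Distance 2: (row=4, col=4), (row=4, col=6), (row=6, col=6)
  Distance 3: (row=3, col=4), (row=4, col=7), (row=6, col=7)
  Distance 4: (row=2, col=4), (row=3, col=3), (row=3, col=7), (row=4, col=8), (row=6, col=8)
  Distance 5: (row=1, col=4), (row=2, col=3), (row=2, col=5), (row=3, col=2), (row=3, col=8), (row=5, col=8)
  Distance 6: (row=1, col=3), (row=1, col=5), (row=2, col=8), (row=3, col=1), (row=4, col=2)
  Distance 7: (row=0, col=3), (row=0, col=5), (row=1, col=2), (row=1, col=8), (row=2, col=1), (row=4, col=1), (row=5, col=2)
  Distance 8: (row=0, col=2), (row=0, col=6), (row=0, col=8), (row=1, col=7), (row=2, col=0), (row=4, col=0)
  Distance 9: (row=0, col=7), (row=1, col=0), (row=5, col=0)
Total reachable: 42 (grid has 44 open cells total)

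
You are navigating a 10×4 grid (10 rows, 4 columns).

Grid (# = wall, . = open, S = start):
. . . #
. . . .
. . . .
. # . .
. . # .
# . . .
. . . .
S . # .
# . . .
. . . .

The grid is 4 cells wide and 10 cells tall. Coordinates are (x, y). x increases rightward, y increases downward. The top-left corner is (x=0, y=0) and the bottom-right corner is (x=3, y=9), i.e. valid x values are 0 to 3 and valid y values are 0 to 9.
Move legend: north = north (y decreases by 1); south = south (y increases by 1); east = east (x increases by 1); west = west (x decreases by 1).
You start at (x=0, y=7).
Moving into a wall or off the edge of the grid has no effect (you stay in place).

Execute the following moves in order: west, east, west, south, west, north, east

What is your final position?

Answer: Final position: (x=1, y=6)

Derivation:
Start: (x=0, y=7)
  west (west): blocked, stay at (x=0, y=7)
  east (east): (x=0, y=7) -> (x=1, y=7)
  west (west): (x=1, y=7) -> (x=0, y=7)
  south (south): blocked, stay at (x=0, y=7)
  west (west): blocked, stay at (x=0, y=7)
  north (north): (x=0, y=7) -> (x=0, y=6)
  east (east): (x=0, y=6) -> (x=1, y=6)
Final: (x=1, y=6)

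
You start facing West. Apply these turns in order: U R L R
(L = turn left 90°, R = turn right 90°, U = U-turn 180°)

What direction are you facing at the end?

Start: West
  U (U-turn (180°)) -> East
  R (right (90° clockwise)) -> South
  L (left (90° counter-clockwise)) -> East
  R (right (90° clockwise)) -> South
Final: South

Answer: Final heading: South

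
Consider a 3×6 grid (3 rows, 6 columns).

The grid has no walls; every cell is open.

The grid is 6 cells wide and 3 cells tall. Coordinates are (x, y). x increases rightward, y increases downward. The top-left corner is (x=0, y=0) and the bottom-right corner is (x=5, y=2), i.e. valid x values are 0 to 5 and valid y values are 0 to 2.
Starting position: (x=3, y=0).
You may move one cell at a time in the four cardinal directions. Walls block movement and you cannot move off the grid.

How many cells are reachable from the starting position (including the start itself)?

Answer: Reachable cells: 18

Derivation:
BFS flood-fill from (x=3, y=0):
  Distance 0: (x=3, y=0)
  Distance 1: (x=2, y=0), (x=4, y=0), (x=3, y=1)
  Distance 2: (x=1, y=0), (x=5, y=0), (x=2, y=1), (x=4, y=1), (x=3, y=2)
  Distance 3: (x=0, y=0), (x=1, y=1), (x=5, y=1), (x=2, y=2), (x=4, y=2)
  Distance 4: (x=0, y=1), (x=1, y=2), (x=5, y=2)
  Distance 5: (x=0, y=2)
Total reachable: 18 (grid has 18 open cells total)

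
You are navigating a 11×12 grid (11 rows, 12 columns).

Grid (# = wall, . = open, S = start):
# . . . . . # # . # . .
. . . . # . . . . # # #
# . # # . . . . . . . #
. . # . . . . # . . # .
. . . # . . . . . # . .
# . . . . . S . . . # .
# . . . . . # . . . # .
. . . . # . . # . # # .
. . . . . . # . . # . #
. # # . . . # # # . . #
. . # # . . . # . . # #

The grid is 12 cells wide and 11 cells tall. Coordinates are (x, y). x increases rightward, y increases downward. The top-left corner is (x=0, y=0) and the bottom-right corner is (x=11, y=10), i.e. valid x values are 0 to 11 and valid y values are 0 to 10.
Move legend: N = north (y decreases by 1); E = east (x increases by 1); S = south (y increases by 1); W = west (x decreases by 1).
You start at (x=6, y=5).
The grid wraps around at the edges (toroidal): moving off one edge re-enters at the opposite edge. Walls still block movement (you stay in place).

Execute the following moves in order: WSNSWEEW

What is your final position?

Answer: Final position: (x=4, y=6)

Derivation:
Start: (x=6, y=5)
  W (west): (x=6, y=5) -> (x=5, y=5)
  S (south): (x=5, y=5) -> (x=5, y=6)
  N (north): (x=5, y=6) -> (x=5, y=5)
  S (south): (x=5, y=5) -> (x=5, y=6)
  W (west): (x=5, y=6) -> (x=4, y=6)
  E (east): (x=4, y=6) -> (x=5, y=6)
  E (east): blocked, stay at (x=5, y=6)
  W (west): (x=5, y=6) -> (x=4, y=6)
Final: (x=4, y=6)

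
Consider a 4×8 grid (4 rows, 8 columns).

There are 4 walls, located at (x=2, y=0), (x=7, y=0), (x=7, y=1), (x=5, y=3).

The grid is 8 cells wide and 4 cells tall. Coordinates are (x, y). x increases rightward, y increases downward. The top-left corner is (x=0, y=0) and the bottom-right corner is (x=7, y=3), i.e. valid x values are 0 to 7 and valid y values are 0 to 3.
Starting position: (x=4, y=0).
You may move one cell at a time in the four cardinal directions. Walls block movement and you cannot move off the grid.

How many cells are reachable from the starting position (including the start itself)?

BFS flood-fill from (x=4, y=0):
  Distance 0: (x=4, y=0)
  Distance 1: (x=3, y=0), (x=5, y=0), (x=4, y=1)
  Distance 2: (x=6, y=0), (x=3, y=1), (x=5, y=1), (x=4, y=2)
  Distance 3: (x=2, y=1), (x=6, y=1), (x=3, y=2), (x=5, y=2), (x=4, y=3)
  Distance 4: (x=1, y=1), (x=2, y=2), (x=6, y=2), (x=3, y=3)
  Distance 5: (x=1, y=0), (x=0, y=1), (x=1, y=2), (x=7, y=2), (x=2, y=3), (x=6, y=3)
  Distance 6: (x=0, y=0), (x=0, y=2), (x=1, y=3), (x=7, y=3)
  Distance 7: (x=0, y=3)
Total reachable: 28 (grid has 28 open cells total)

Answer: Reachable cells: 28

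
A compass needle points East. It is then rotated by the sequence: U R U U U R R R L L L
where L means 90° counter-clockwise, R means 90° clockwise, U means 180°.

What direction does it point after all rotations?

Answer: Final heading: South

Derivation:
Start: East
  U (U-turn (180°)) -> West
  R (right (90° clockwise)) -> North
  U (U-turn (180°)) -> South
  U (U-turn (180°)) -> North
  U (U-turn (180°)) -> South
  R (right (90° clockwise)) -> West
  R (right (90° clockwise)) -> North
  R (right (90° clockwise)) -> East
  L (left (90° counter-clockwise)) -> North
  L (left (90° counter-clockwise)) -> West
  L (left (90° counter-clockwise)) -> South
Final: South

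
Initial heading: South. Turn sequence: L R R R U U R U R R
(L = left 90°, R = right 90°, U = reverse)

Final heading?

Start: South
  L (left (90° counter-clockwise)) -> East
  R (right (90° clockwise)) -> South
  R (right (90° clockwise)) -> West
  R (right (90° clockwise)) -> North
  U (U-turn (180°)) -> South
  U (U-turn (180°)) -> North
  R (right (90° clockwise)) -> East
  U (U-turn (180°)) -> West
  R (right (90° clockwise)) -> North
  R (right (90° clockwise)) -> East
Final: East

Answer: Final heading: East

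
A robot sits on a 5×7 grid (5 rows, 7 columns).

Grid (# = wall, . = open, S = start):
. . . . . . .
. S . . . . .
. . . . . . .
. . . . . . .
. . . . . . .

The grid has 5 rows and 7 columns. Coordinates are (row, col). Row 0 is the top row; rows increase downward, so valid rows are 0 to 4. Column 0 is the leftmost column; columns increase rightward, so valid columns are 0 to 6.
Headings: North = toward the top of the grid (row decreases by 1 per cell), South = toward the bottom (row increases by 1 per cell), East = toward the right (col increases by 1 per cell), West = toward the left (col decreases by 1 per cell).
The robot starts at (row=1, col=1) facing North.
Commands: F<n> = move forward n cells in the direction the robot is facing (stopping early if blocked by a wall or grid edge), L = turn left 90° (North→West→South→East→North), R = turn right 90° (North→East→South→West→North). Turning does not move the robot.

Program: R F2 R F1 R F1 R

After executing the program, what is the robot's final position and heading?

Start: (row=1, col=1), facing North
  R: turn right, now facing East
  F2: move forward 2, now at (row=1, col=3)
  R: turn right, now facing South
  F1: move forward 1, now at (row=2, col=3)
  R: turn right, now facing West
  F1: move forward 1, now at (row=2, col=2)
  R: turn right, now facing North
Final: (row=2, col=2), facing North

Answer: Final position: (row=2, col=2), facing North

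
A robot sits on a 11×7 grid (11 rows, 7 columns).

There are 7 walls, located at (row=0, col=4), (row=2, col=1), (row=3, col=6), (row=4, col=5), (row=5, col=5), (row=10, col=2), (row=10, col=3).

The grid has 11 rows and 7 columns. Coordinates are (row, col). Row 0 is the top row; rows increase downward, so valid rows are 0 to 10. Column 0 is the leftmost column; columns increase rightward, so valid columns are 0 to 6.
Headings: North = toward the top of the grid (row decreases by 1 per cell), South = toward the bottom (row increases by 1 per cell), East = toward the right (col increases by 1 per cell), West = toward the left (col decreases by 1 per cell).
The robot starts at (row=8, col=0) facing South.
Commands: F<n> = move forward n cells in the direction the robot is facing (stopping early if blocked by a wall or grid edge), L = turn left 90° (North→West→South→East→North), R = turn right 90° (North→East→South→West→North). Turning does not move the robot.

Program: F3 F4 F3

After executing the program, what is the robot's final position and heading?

Answer: Final position: (row=10, col=0), facing South

Derivation:
Start: (row=8, col=0), facing South
  F3: move forward 2/3 (blocked), now at (row=10, col=0)
  F4: move forward 0/4 (blocked), now at (row=10, col=0)
  F3: move forward 0/3 (blocked), now at (row=10, col=0)
Final: (row=10, col=0), facing South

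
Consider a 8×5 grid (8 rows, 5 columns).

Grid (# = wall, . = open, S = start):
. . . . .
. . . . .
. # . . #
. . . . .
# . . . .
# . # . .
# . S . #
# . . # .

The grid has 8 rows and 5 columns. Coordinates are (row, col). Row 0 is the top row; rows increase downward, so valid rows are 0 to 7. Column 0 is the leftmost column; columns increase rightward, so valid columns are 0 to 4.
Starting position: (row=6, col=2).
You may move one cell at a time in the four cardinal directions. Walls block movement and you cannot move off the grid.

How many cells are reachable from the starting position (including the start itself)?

Answer: Reachable cells: 30

Derivation:
BFS flood-fill from (row=6, col=2):
  Distance 0: (row=6, col=2)
  Distance 1: (row=6, col=1), (row=6, col=3), (row=7, col=2)
  Distance 2: (row=5, col=1), (row=5, col=3), (row=7, col=1)
  Distance 3: (row=4, col=1), (row=4, col=3), (row=5, col=4)
  Distance 4: (row=3, col=1), (row=3, col=3), (row=4, col=2), (row=4, col=4)
  Distance 5: (row=2, col=3), (row=3, col=0), (row=3, col=2), (row=3, col=4)
  Distance 6: (row=1, col=3), (row=2, col=0), (row=2, col=2)
  Distance 7: (row=0, col=3), (row=1, col=0), (row=1, col=2), (row=1, col=4)
  Distance 8: (row=0, col=0), (row=0, col=2), (row=0, col=4), (row=1, col=1)
  Distance 9: (row=0, col=1)
Total reachable: 30 (grid has 31 open cells total)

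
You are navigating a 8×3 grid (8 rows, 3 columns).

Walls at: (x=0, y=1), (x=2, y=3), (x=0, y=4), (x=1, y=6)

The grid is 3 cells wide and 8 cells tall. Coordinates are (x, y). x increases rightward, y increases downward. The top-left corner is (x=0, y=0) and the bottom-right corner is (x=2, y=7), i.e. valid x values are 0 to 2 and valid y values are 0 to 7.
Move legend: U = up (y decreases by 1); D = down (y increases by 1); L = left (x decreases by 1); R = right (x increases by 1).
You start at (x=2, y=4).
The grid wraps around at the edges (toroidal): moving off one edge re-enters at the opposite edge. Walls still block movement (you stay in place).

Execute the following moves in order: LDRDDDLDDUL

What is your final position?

Start: (x=2, y=4)
  L (left): (x=2, y=4) -> (x=1, y=4)
  D (down): (x=1, y=4) -> (x=1, y=5)
  R (right): (x=1, y=5) -> (x=2, y=5)
  D (down): (x=2, y=5) -> (x=2, y=6)
  D (down): (x=2, y=6) -> (x=2, y=7)
  D (down): (x=2, y=7) -> (x=2, y=0)
  L (left): (x=2, y=0) -> (x=1, y=0)
  D (down): (x=1, y=0) -> (x=1, y=1)
  D (down): (x=1, y=1) -> (x=1, y=2)
  U (up): (x=1, y=2) -> (x=1, y=1)
  L (left): blocked, stay at (x=1, y=1)
Final: (x=1, y=1)

Answer: Final position: (x=1, y=1)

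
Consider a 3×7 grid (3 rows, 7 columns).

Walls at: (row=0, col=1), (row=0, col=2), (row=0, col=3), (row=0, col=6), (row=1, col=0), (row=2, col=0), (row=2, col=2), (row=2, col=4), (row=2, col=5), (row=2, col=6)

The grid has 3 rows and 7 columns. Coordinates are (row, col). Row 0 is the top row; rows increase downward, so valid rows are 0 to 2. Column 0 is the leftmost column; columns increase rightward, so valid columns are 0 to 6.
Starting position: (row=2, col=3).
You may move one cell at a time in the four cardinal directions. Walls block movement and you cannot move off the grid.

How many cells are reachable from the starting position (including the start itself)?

Answer: Reachable cells: 10

Derivation:
BFS flood-fill from (row=2, col=3):
  Distance 0: (row=2, col=3)
  Distance 1: (row=1, col=3)
  Distance 2: (row=1, col=2), (row=1, col=4)
  Distance 3: (row=0, col=4), (row=1, col=1), (row=1, col=5)
  Distance 4: (row=0, col=5), (row=1, col=6), (row=2, col=1)
Total reachable: 10 (grid has 11 open cells total)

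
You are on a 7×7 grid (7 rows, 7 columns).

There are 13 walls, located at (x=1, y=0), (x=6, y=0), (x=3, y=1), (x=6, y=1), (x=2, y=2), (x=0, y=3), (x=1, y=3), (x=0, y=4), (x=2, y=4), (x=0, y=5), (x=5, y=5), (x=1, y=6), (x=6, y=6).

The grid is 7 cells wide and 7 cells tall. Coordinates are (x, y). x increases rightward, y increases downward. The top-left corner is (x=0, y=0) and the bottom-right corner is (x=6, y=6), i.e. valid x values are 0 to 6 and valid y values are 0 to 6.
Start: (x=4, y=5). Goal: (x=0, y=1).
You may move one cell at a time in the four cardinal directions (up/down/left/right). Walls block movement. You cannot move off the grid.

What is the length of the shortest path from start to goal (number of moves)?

Answer: Shortest path length: 10

Derivation:
BFS from (x=4, y=5) until reaching (x=0, y=1):
  Distance 0: (x=4, y=5)
  Distance 1: (x=4, y=4), (x=3, y=5), (x=4, y=6)
  Distance 2: (x=4, y=3), (x=3, y=4), (x=5, y=4), (x=2, y=5), (x=3, y=6), (x=5, y=6)
  Distance 3: (x=4, y=2), (x=3, y=3), (x=5, y=3), (x=6, y=4), (x=1, y=5), (x=2, y=6)
  Distance 4: (x=4, y=1), (x=3, y=2), (x=5, y=2), (x=2, y=3), (x=6, y=3), (x=1, y=4), (x=6, y=5)
  Distance 5: (x=4, y=0), (x=5, y=1), (x=6, y=2)
  Distance 6: (x=3, y=0), (x=5, y=0)
  Distance 7: (x=2, y=0)
  Distance 8: (x=2, y=1)
  Distance 9: (x=1, y=1)
  Distance 10: (x=0, y=1), (x=1, y=2)  <- goal reached here
One shortest path (10 moves): (x=4, y=5) -> (x=4, y=4) -> (x=4, y=3) -> (x=4, y=2) -> (x=4, y=1) -> (x=4, y=0) -> (x=3, y=0) -> (x=2, y=0) -> (x=2, y=1) -> (x=1, y=1) -> (x=0, y=1)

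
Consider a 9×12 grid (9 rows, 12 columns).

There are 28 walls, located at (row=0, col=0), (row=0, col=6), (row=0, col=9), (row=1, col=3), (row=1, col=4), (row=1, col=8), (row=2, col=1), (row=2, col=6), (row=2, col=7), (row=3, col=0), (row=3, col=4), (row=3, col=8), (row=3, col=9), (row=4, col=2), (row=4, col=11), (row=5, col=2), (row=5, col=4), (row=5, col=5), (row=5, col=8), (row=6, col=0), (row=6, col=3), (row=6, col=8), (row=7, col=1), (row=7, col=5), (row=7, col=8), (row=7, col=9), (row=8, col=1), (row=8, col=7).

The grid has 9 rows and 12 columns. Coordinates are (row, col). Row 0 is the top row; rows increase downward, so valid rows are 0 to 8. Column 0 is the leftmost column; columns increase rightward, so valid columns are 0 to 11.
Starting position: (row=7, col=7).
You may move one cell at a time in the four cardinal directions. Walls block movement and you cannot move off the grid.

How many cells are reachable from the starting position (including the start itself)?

Answer: Reachable cells: 78

Derivation:
BFS flood-fill from (row=7, col=7):
  Distance 0: (row=7, col=7)
  Distance 1: (row=6, col=7), (row=7, col=6)
  Distance 2: (row=5, col=7), (row=6, col=6), (row=8, col=6)
  Distance 3: (row=4, col=7), (row=5, col=6), (row=6, col=5), (row=8, col=5)
  Distance 4: (row=3, col=7), (row=4, col=6), (row=4, col=8), (row=6, col=4), (row=8, col=4)
  Distance 5: (row=3, col=6), (row=4, col=5), (row=4, col=9), (row=7, col=4), (row=8, col=3)
  Distance 6: (row=3, col=5), (row=4, col=4), (row=4, col=10), (row=5, col=9), (row=7, col=3), (row=8, col=2)
  Distance 7: (row=2, col=5), (row=3, col=10), (row=4, col=3), (row=5, col=10), (row=6, col=9), (row=7, col=2)
  Distance 8: (row=1, col=5), (row=2, col=4), (row=2, col=10), (row=3, col=3), (row=3, col=11), (row=5, col=3), (row=5, col=11), (row=6, col=2), (row=6, col=10)
  Distance 9: (row=0, col=5), (row=1, col=6), (row=1, col=10), (row=2, col=3), (row=2, col=9), (row=2, col=11), (row=3, col=2), (row=6, col=1), (row=6, col=11), (row=7, col=10)
  Distance 10: (row=0, col=4), (row=0, col=10), (row=1, col=7), (row=1, col=9), (row=1, col=11), (row=2, col=2), (row=2, col=8), (row=3, col=1), (row=5, col=1), (row=7, col=11), (row=8, col=10)
  Distance 11: (row=0, col=3), (row=0, col=7), (row=0, col=11), (row=1, col=2), (row=4, col=1), (row=5, col=0), (row=8, col=9), (row=8, col=11)
  Distance 12: (row=0, col=2), (row=0, col=8), (row=1, col=1), (row=4, col=0), (row=8, col=8)
  Distance 13: (row=0, col=1), (row=1, col=0)
  Distance 14: (row=2, col=0)
Total reachable: 78 (grid has 80 open cells total)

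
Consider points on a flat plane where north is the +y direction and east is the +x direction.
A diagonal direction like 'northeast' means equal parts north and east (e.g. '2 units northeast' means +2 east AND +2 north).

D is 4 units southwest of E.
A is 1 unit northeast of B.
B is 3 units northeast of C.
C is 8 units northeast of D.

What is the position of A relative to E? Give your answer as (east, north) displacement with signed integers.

Place E at the origin (east=0, north=0).
  D is 4 units southwest of E: delta (east=-4, north=-4); D at (east=-4, north=-4).
  C is 8 units northeast of D: delta (east=+8, north=+8); C at (east=4, north=4).
  B is 3 units northeast of C: delta (east=+3, north=+3); B at (east=7, north=7).
  A is 1 unit northeast of B: delta (east=+1, north=+1); A at (east=8, north=8).
Therefore A relative to E: (east=8, north=8).

Answer: A is at (east=8, north=8) relative to E.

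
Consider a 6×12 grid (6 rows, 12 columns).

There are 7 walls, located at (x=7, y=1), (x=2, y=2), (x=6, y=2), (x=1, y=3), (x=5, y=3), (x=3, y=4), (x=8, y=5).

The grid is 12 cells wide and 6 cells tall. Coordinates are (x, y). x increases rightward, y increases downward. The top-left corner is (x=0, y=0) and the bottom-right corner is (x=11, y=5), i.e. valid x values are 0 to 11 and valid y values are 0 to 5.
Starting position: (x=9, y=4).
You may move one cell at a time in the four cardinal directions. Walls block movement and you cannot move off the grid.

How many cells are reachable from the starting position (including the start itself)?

BFS flood-fill from (x=9, y=4):
  Distance 0: (x=9, y=4)
  Distance 1: (x=9, y=3), (x=8, y=4), (x=10, y=4), (x=9, y=5)
  Distance 2: (x=9, y=2), (x=8, y=3), (x=10, y=3), (x=7, y=4), (x=11, y=4), (x=10, y=5)
  Distance 3: (x=9, y=1), (x=8, y=2), (x=10, y=2), (x=7, y=3), (x=11, y=3), (x=6, y=4), (x=7, y=5), (x=11, y=5)
  Distance 4: (x=9, y=0), (x=8, y=1), (x=10, y=1), (x=7, y=2), (x=11, y=2), (x=6, y=3), (x=5, y=4), (x=6, y=5)
  Distance 5: (x=8, y=0), (x=10, y=0), (x=11, y=1), (x=4, y=4), (x=5, y=5)
  Distance 6: (x=7, y=0), (x=11, y=0), (x=4, y=3), (x=4, y=5)
  Distance 7: (x=6, y=0), (x=4, y=2), (x=3, y=3), (x=3, y=5)
  Distance 8: (x=5, y=0), (x=4, y=1), (x=6, y=1), (x=3, y=2), (x=5, y=2), (x=2, y=3), (x=2, y=5)
  Distance 9: (x=4, y=0), (x=3, y=1), (x=5, y=1), (x=2, y=4), (x=1, y=5)
  Distance 10: (x=3, y=0), (x=2, y=1), (x=1, y=4), (x=0, y=5)
  Distance 11: (x=2, y=0), (x=1, y=1), (x=0, y=4)
  Distance 12: (x=1, y=0), (x=0, y=1), (x=1, y=2), (x=0, y=3)
  Distance 13: (x=0, y=0), (x=0, y=2)
Total reachable: 65 (grid has 65 open cells total)

Answer: Reachable cells: 65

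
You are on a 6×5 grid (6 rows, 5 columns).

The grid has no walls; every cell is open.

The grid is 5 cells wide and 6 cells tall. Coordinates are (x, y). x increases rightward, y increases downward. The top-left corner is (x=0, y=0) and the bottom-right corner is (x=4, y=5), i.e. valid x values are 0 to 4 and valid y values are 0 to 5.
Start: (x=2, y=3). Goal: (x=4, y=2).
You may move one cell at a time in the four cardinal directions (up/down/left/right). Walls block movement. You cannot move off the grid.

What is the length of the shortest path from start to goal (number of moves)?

BFS from (x=2, y=3) until reaching (x=4, y=2):
  Distance 0: (x=2, y=3)
  Distance 1: (x=2, y=2), (x=1, y=3), (x=3, y=3), (x=2, y=4)
  Distance 2: (x=2, y=1), (x=1, y=2), (x=3, y=2), (x=0, y=3), (x=4, y=3), (x=1, y=4), (x=3, y=4), (x=2, y=5)
  Distance 3: (x=2, y=0), (x=1, y=1), (x=3, y=1), (x=0, y=2), (x=4, y=2), (x=0, y=4), (x=4, y=4), (x=1, y=5), (x=3, y=5)  <- goal reached here
One shortest path (3 moves): (x=2, y=3) -> (x=3, y=3) -> (x=4, y=3) -> (x=4, y=2)

Answer: Shortest path length: 3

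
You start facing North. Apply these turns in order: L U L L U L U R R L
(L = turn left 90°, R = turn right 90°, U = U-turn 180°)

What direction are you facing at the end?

Start: North
  L (left (90° counter-clockwise)) -> West
  U (U-turn (180°)) -> East
  L (left (90° counter-clockwise)) -> North
  L (left (90° counter-clockwise)) -> West
  U (U-turn (180°)) -> East
  L (left (90° counter-clockwise)) -> North
  U (U-turn (180°)) -> South
  R (right (90° clockwise)) -> West
  R (right (90° clockwise)) -> North
  L (left (90° counter-clockwise)) -> West
Final: West

Answer: Final heading: West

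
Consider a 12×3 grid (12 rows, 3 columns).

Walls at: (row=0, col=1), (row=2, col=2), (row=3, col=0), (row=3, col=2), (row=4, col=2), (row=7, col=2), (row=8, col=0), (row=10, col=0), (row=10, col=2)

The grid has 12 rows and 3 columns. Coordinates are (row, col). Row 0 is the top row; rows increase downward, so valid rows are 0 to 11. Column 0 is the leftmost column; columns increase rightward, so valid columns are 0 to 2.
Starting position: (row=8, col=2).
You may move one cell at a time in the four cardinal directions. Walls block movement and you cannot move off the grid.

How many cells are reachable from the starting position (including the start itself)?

Answer: Reachable cells: 27

Derivation:
BFS flood-fill from (row=8, col=2):
  Distance 0: (row=8, col=2)
  Distance 1: (row=8, col=1), (row=9, col=2)
  Distance 2: (row=7, col=1), (row=9, col=1)
  Distance 3: (row=6, col=1), (row=7, col=0), (row=9, col=0), (row=10, col=1)
  Distance 4: (row=5, col=1), (row=6, col=0), (row=6, col=2), (row=11, col=1)
  Distance 5: (row=4, col=1), (row=5, col=0), (row=5, col=2), (row=11, col=0), (row=11, col=2)
  Distance 6: (row=3, col=1), (row=4, col=0)
  Distance 7: (row=2, col=1)
  Distance 8: (row=1, col=1), (row=2, col=0)
  Distance 9: (row=1, col=0), (row=1, col=2)
  Distance 10: (row=0, col=0), (row=0, col=2)
Total reachable: 27 (grid has 27 open cells total)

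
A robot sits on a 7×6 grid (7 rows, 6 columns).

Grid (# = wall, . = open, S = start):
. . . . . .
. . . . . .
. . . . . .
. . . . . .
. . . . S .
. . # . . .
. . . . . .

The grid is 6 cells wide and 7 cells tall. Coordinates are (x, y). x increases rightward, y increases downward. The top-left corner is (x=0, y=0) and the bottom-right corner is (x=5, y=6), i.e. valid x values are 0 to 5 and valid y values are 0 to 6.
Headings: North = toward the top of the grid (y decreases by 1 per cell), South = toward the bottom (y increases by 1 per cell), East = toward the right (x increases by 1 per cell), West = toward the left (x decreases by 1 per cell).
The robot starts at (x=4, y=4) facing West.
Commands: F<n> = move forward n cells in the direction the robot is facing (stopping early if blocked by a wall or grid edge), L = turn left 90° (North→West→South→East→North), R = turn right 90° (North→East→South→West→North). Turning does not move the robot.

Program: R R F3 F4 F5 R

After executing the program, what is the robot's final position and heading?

Start: (x=4, y=4), facing West
  R: turn right, now facing North
  R: turn right, now facing East
  F3: move forward 1/3 (blocked), now at (x=5, y=4)
  F4: move forward 0/4 (blocked), now at (x=5, y=4)
  F5: move forward 0/5 (blocked), now at (x=5, y=4)
  R: turn right, now facing South
Final: (x=5, y=4), facing South

Answer: Final position: (x=5, y=4), facing South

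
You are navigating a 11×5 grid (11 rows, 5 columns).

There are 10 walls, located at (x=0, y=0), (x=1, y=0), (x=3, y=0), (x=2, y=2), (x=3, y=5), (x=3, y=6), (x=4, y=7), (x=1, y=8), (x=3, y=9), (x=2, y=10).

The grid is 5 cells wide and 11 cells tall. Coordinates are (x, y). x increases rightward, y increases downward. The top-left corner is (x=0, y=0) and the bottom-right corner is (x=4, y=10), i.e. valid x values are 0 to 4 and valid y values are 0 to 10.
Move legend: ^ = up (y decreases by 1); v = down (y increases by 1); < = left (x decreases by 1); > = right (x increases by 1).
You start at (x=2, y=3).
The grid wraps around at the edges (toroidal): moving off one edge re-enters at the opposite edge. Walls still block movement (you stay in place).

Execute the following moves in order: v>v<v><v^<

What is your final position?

Start: (x=2, y=3)
  v (down): (x=2, y=3) -> (x=2, y=4)
  > (right): (x=2, y=4) -> (x=3, y=4)
  v (down): blocked, stay at (x=3, y=4)
  < (left): (x=3, y=4) -> (x=2, y=4)
  v (down): (x=2, y=4) -> (x=2, y=5)
  > (right): blocked, stay at (x=2, y=5)
  < (left): (x=2, y=5) -> (x=1, y=5)
  v (down): (x=1, y=5) -> (x=1, y=6)
  ^ (up): (x=1, y=6) -> (x=1, y=5)
  < (left): (x=1, y=5) -> (x=0, y=5)
Final: (x=0, y=5)

Answer: Final position: (x=0, y=5)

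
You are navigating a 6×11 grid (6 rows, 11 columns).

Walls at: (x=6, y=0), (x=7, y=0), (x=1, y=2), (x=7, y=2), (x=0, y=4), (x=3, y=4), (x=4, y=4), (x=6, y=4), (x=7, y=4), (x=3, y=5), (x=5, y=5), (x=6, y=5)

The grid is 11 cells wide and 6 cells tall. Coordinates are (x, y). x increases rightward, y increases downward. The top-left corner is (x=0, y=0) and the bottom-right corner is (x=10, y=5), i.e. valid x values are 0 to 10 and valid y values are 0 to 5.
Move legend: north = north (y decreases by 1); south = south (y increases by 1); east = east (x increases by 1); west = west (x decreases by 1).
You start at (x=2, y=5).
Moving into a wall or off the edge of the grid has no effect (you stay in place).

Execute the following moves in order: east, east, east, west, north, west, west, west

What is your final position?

Answer: Final position: (x=1, y=4)

Derivation:
Start: (x=2, y=5)
  [×3]east (east): blocked, stay at (x=2, y=5)
  west (west): (x=2, y=5) -> (x=1, y=5)
  north (north): (x=1, y=5) -> (x=1, y=4)
  [×3]west (west): blocked, stay at (x=1, y=4)
Final: (x=1, y=4)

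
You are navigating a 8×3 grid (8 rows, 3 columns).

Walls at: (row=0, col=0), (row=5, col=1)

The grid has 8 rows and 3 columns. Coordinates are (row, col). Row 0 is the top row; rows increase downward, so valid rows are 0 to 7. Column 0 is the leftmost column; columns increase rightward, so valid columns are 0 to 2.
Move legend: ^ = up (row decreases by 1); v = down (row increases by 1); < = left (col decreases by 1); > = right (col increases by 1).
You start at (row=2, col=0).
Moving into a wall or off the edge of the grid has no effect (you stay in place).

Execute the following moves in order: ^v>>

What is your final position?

Start: (row=2, col=0)
  ^ (up): (row=2, col=0) -> (row=1, col=0)
  v (down): (row=1, col=0) -> (row=2, col=0)
  > (right): (row=2, col=0) -> (row=2, col=1)
  > (right): (row=2, col=1) -> (row=2, col=2)
Final: (row=2, col=2)

Answer: Final position: (row=2, col=2)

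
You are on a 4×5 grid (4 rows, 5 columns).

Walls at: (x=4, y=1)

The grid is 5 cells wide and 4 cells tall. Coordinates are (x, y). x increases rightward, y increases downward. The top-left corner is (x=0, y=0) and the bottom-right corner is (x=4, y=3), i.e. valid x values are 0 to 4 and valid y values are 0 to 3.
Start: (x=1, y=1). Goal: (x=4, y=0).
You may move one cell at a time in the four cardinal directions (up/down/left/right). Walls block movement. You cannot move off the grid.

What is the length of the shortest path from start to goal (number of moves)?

Answer: Shortest path length: 4

Derivation:
BFS from (x=1, y=1) until reaching (x=4, y=0):
  Distance 0: (x=1, y=1)
  Distance 1: (x=1, y=0), (x=0, y=1), (x=2, y=1), (x=1, y=2)
  Distance 2: (x=0, y=0), (x=2, y=0), (x=3, y=1), (x=0, y=2), (x=2, y=2), (x=1, y=3)
  Distance 3: (x=3, y=0), (x=3, y=2), (x=0, y=3), (x=2, y=3)
  Distance 4: (x=4, y=0), (x=4, y=2), (x=3, y=3)  <- goal reached here
One shortest path (4 moves): (x=1, y=1) -> (x=2, y=1) -> (x=3, y=1) -> (x=3, y=0) -> (x=4, y=0)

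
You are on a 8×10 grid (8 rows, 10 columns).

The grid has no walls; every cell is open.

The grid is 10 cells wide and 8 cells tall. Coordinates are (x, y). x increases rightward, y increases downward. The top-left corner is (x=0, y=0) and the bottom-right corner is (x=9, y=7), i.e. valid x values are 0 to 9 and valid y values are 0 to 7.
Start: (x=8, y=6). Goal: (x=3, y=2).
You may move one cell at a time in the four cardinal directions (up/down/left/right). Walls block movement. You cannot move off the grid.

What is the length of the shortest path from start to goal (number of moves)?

BFS from (x=8, y=6) until reaching (x=3, y=2):
  Distance 0: (x=8, y=6)
  Distance 1: (x=8, y=5), (x=7, y=6), (x=9, y=6), (x=8, y=7)
  Distance 2: (x=8, y=4), (x=7, y=5), (x=9, y=5), (x=6, y=6), (x=7, y=7), (x=9, y=7)
  Distance 3: (x=8, y=3), (x=7, y=4), (x=9, y=4), (x=6, y=5), (x=5, y=6), (x=6, y=7)
  Distance 4: (x=8, y=2), (x=7, y=3), (x=9, y=3), (x=6, y=4), (x=5, y=5), (x=4, y=6), (x=5, y=7)
  Distance 5: (x=8, y=1), (x=7, y=2), (x=9, y=2), (x=6, y=3), (x=5, y=4), (x=4, y=5), (x=3, y=6), (x=4, y=7)
  Distance 6: (x=8, y=0), (x=7, y=1), (x=9, y=1), (x=6, y=2), (x=5, y=3), (x=4, y=4), (x=3, y=5), (x=2, y=6), (x=3, y=7)
  Distance 7: (x=7, y=0), (x=9, y=0), (x=6, y=1), (x=5, y=2), (x=4, y=3), (x=3, y=4), (x=2, y=5), (x=1, y=6), (x=2, y=7)
  Distance 8: (x=6, y=0), (x=5, y=1), (x=4, y=2), (x=3, y=3), (x=2, y=4), (x=1, y=5), (x=0, y=6), (x=1, y=7)
  Distance 9: (x=5, y=0), (x=4, y=1), (x=3, y=2), (x=2, y=3), (x=1, y=4), (x=0, y=5), (x=0, y=7)  <- goal reached here
One shortest path (9 moves): (x=8, y=6) -> (x=7, y=6) -> (x=6, y=6) -> (x=5, y=6) -> (x=4, y=6) -> (x=3, y=6) -> (x=3, y=5) -> (x=3, y=4) -> (x=3, y=3) -> (x=3, y=2)

Answer: Shortest path length: 9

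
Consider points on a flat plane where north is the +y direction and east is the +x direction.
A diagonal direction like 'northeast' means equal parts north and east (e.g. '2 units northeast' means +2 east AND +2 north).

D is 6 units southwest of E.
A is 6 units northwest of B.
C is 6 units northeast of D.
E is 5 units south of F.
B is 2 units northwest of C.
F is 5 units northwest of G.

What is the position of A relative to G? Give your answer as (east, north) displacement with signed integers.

Answer: A is at (east=-13, north=8) relative to G.

Derivation:
Place G at the origin (east=0, north=0).
  F is 5 units northwest of G: delta (east=-5, north=+5); F at (east=-5, north=5).
  E is 5 units south of F: delta (east=+0, north=-5); E at (east=-5, north=0).
  D is 6 units southwest of E: delta (east=-6, north=-6); D at (east=-11, north=-6).
  C is 6 units northeast of D: delta (east=+6, north=+6); C at (east=-5, north=0).
  B is 2 units northwest of C: delta (east=-2, north=+2); B at (east=-7, north=2).
  A is 6 units northwest of B: delta (east=-6, north=+6); A at (east=-13, north=8).
Therefore A relative to G: (east=-13, north=8).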